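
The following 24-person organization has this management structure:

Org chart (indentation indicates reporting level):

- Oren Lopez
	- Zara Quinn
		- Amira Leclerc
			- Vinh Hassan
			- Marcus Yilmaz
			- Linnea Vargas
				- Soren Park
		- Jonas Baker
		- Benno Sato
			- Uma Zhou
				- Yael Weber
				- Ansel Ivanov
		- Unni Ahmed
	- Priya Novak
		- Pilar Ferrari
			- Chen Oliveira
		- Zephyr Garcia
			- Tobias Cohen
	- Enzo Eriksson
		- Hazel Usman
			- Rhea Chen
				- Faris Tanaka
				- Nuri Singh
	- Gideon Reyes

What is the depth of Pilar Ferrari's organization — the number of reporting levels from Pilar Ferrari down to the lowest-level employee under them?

The longest chain under Pilar Ferrari runs Pilar Ferrari → Chen Oliveira, which is 1 level below Pilar Ferrari.

1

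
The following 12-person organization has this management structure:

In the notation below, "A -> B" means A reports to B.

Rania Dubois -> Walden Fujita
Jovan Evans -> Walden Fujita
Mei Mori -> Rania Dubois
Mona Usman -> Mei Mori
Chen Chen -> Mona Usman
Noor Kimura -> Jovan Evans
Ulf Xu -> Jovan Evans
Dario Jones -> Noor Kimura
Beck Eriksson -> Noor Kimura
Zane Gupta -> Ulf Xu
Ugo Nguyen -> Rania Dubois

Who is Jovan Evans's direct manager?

Jovan Evans reports directly to Walden Fujita.

Walden Fujita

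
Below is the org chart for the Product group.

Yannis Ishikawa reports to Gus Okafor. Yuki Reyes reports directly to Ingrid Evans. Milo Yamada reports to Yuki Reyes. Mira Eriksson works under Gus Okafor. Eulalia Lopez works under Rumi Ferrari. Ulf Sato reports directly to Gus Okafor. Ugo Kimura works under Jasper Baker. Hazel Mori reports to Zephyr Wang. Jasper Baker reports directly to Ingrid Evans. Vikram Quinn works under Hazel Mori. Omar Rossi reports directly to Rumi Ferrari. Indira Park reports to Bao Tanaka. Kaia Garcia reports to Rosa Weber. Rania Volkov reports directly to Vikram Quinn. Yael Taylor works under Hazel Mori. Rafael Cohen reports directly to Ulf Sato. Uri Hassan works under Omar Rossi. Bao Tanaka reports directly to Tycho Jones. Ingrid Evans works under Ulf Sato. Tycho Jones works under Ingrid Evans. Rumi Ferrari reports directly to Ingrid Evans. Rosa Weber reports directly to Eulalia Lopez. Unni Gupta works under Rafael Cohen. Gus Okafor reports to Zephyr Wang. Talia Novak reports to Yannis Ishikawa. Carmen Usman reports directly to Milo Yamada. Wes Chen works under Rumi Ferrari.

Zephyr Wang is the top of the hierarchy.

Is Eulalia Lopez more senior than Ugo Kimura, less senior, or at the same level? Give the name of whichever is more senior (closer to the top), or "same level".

same level

Both Eulalia Lopez and Ugo Kimura are 5 levels below Zephyr Wang.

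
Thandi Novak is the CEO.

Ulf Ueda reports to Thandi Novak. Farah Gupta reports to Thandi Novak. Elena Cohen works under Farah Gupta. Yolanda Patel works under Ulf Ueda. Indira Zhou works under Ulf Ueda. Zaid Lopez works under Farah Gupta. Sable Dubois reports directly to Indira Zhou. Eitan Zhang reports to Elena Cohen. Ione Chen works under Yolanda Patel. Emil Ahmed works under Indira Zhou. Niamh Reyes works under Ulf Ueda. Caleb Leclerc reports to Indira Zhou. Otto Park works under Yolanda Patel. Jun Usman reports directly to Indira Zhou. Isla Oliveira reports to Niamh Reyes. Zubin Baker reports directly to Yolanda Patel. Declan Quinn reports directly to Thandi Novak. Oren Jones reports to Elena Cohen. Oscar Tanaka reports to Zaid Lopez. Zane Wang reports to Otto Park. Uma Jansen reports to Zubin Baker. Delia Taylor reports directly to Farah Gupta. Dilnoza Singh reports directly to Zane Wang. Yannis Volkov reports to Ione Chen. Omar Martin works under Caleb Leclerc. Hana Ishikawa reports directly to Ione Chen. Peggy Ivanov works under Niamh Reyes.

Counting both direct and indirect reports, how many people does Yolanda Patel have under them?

Yolanda Patel directly manages Ione Chen, Otto Park, Zubin Baker. Under Ione Chen: Hana Ishikawa, Yannis Volkov (2). Under Otto Park: Zane Wang, Dilnoza Singh (2). Under Zubin Baker: Uma Jansen (1). So Yolanda Patel's organization is 3 direct reports plus everyone under them: 3 + 3 + 2 = 8.

8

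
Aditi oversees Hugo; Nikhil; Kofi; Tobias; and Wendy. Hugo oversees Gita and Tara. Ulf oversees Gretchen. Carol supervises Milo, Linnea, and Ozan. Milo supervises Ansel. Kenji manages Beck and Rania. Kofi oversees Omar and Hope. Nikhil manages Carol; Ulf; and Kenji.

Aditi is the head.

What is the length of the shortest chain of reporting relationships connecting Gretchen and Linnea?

4

Gretchen is 2 levels below Nikhil, and Linnea is 2 levels below Nikhil (their lowest common manager). The shortest path runs up from Gretchen to Nikhil and back down to Linnea: 2 + 2 = 4 links.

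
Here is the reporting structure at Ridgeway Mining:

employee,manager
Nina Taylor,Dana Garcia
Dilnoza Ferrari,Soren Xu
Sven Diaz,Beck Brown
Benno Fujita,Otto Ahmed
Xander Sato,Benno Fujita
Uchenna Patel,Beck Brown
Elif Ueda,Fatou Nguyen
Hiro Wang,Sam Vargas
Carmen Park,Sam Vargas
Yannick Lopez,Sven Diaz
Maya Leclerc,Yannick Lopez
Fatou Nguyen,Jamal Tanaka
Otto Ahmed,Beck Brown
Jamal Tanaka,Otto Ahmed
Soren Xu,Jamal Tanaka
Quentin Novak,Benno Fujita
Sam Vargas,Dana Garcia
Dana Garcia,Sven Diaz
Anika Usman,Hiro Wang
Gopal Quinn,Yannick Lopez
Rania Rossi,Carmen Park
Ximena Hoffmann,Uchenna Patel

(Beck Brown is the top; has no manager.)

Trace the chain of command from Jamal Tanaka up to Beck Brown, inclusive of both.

Jamal Tanaka -> Otto Ahmed -> Beck Brown

Jamal Tanaka reports to Otto Ahmed. Otto Ahmed reports to Beck Brown. Beck Brown is at the top.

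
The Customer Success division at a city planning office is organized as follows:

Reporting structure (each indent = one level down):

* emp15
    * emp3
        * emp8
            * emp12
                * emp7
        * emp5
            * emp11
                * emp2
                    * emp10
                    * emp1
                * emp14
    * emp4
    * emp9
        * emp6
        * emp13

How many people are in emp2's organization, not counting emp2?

2

emp2 directly manages emp10, emp1. emp10 has no reports. emp1 has no reports. So emp2's organization is 2 direct reports plus everyone under them: 1 + 1 = 2.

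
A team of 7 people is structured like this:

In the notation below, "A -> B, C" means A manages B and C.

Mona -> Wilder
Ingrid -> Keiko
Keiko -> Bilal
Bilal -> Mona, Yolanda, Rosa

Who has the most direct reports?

Bilal

Direct-report counts: Ingrid has 1; Keiko has 1; Bilal has 3; Mona has 1. The largest is 3, held by Bilal.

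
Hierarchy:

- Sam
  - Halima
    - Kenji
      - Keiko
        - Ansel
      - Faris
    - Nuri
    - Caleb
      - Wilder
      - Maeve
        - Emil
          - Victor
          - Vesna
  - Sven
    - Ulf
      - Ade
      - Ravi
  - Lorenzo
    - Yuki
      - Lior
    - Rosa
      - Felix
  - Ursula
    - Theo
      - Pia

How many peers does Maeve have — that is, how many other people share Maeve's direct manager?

Maeve reports to Caleb. Caleb's other direct reports are Wilder — 1 peer.

1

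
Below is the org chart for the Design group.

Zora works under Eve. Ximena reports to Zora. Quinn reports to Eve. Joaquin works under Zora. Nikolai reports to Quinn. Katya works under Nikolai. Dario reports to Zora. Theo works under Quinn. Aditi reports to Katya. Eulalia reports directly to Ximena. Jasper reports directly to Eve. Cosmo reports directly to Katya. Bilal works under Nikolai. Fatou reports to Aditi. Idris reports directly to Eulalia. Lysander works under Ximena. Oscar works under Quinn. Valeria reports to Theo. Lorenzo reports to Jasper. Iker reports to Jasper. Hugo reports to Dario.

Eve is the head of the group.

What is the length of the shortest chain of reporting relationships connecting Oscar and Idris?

Oscar is 2 levels below Eve, and Idris is 4 levels below Eve (their lowest common manager). The shortest path runs up from Oscar to Eve and back down to Idris: 2 + 4 = 6 links.

6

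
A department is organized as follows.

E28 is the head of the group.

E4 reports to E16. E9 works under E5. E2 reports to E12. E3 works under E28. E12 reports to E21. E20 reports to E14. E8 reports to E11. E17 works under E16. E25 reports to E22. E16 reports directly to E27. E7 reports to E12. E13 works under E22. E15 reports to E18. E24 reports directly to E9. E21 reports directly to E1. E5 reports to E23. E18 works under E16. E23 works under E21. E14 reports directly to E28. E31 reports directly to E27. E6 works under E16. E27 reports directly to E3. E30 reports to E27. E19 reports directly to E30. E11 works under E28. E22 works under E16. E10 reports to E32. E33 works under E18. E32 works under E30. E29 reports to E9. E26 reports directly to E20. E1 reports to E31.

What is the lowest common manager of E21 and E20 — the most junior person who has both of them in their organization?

E21's chain of managers is E1, E31, E27, E3, E28. E20's chain of managers is E14, E28. The first manager that appears in both chains is E28.

E28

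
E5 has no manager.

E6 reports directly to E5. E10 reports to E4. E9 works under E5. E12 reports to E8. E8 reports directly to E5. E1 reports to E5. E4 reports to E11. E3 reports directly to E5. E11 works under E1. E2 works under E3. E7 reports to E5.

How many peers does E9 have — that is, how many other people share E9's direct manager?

5

E9 reports to E5. E5's other direct reports are E8, E1, E3, E7, E6 — 5 peers.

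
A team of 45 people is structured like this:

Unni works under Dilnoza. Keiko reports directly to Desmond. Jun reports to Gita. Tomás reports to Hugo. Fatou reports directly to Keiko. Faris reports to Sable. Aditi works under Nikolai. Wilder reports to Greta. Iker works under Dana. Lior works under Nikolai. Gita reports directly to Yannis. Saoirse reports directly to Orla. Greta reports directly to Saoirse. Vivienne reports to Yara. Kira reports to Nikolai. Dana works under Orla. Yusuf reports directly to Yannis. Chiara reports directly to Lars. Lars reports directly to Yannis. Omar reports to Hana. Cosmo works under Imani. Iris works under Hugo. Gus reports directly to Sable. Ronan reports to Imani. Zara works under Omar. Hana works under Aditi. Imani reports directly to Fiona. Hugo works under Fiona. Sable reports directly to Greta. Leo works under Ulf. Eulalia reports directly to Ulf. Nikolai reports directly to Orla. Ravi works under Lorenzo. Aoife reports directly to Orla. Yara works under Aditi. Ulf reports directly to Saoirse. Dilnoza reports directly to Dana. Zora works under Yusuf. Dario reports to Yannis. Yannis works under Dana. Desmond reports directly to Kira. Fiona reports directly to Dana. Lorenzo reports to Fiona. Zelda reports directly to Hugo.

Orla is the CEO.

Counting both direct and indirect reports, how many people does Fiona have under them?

Fiona directly manages Hugo, Imani, Lorenzo. Under Hugo: Iris, Zelda, Tomás (3). Under Imani: Cosmo, Ronan (2). Under Lorenzo: Ravi (1). So Fiona's organization is 3 direct reports plus everyone under them: 4 + 3 + 2 = 9.

9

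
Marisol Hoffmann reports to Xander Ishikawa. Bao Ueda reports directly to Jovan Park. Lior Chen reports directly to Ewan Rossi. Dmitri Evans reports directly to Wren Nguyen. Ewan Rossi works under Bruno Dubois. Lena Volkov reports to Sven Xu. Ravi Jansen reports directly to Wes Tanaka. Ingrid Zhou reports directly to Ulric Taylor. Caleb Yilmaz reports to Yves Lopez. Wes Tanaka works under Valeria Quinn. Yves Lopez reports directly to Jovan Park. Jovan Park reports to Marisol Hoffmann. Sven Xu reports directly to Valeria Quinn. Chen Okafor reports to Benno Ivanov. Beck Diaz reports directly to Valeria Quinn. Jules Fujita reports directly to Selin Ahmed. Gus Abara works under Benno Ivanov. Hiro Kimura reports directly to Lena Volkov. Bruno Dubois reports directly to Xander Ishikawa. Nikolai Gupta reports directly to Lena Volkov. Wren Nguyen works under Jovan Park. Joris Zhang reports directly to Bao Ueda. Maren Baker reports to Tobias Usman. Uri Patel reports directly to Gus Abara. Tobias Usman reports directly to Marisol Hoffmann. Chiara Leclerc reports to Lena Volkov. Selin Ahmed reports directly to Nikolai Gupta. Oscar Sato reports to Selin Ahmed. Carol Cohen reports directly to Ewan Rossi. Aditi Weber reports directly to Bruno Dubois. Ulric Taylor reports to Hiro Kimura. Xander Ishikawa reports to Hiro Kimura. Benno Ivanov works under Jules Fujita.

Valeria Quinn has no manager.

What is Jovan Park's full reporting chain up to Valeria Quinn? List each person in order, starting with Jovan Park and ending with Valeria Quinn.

Jovan Park reports to Marisol Hoffmann. Marisol Hoffmann reports to Xander Ishikawa. Xander Ishikawa reports to Hiro Kimura. Hiro Kimura reports to Lena Volkov. Lena Volkov reports to Sven Xu. Sven Xu reports to Valeria Quinn. Valeria Quinn is at the top.

Jovan Park -> Marisol Hoffmann -> Xander Ishikawa -> Hiro Kimura -> Lena Volkov -> Sven Xu -> Valeria Quinn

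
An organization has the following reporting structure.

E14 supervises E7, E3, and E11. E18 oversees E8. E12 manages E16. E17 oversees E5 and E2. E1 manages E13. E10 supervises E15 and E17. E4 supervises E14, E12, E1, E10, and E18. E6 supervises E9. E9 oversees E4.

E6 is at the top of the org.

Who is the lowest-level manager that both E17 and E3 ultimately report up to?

E4

E17's chain of managers is E10, E4, E9, E6. E3's chain of managers is E14, E4, E9, E6. The first manager that appears in both chains is E4.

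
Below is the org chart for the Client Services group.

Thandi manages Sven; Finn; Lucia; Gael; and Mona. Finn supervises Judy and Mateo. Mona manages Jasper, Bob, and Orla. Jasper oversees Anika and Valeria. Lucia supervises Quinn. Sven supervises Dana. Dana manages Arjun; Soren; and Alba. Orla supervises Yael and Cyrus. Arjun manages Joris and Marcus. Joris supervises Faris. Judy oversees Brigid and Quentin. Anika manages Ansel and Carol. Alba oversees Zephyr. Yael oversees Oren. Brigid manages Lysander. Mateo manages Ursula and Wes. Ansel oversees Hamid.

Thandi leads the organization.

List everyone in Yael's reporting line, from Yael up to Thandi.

Yael reports to Orla. Orla reports to Mona. Mona reports to Thandi. Thandi is at the top.

Yael -> Orla -> Mona -> Thandi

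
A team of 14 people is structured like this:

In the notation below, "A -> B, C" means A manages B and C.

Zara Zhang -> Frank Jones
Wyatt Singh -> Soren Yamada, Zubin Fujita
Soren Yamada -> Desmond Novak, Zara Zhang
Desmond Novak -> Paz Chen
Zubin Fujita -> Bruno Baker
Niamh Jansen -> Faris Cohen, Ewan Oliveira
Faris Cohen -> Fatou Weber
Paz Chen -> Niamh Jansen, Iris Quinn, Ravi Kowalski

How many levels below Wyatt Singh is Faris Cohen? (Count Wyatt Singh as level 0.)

5

Chain from Faris Cohen up to Wyatt Singh: Faris Cohen → Niamh Jansen → Paz Chen → Desmond Novak → Soren Yamada → Wyatt Singh. That is 5 steps up, so Faris Cohen is 5 levels below Wyatt Singh.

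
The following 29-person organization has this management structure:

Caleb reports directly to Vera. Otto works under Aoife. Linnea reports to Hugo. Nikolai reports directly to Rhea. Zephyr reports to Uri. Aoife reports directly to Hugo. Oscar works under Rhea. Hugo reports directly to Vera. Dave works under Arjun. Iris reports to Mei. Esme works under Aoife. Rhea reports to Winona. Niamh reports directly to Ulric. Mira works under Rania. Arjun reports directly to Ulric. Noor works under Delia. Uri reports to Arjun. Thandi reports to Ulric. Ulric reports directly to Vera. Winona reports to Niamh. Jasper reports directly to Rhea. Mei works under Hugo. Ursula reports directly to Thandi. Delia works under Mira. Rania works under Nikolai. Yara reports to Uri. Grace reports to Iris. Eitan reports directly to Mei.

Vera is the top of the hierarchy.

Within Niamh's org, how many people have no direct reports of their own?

3

The people in Niamh's organization with no one reporting to them are Oscar, Jasper, Noor. That is 3.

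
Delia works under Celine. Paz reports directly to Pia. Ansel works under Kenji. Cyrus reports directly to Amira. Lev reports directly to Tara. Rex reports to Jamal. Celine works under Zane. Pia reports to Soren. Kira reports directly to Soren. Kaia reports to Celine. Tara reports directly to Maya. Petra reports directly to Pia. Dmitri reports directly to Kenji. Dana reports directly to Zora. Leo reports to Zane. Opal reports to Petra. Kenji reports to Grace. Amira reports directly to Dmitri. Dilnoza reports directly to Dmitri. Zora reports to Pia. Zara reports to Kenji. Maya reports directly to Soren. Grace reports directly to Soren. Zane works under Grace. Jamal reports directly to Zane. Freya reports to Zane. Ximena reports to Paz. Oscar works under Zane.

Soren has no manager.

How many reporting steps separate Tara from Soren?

2

Chain from Tara up to Soren: Tara → Maya → Soren. That is 2 steps up, so Tara is 2 levels below Soren.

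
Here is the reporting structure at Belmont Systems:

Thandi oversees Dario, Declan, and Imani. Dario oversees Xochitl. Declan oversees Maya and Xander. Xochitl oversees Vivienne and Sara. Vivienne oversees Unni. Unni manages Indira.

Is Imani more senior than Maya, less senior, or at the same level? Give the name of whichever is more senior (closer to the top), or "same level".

Imani

Imani is 1 level below Thandi; Maya is 2. Imani is higher.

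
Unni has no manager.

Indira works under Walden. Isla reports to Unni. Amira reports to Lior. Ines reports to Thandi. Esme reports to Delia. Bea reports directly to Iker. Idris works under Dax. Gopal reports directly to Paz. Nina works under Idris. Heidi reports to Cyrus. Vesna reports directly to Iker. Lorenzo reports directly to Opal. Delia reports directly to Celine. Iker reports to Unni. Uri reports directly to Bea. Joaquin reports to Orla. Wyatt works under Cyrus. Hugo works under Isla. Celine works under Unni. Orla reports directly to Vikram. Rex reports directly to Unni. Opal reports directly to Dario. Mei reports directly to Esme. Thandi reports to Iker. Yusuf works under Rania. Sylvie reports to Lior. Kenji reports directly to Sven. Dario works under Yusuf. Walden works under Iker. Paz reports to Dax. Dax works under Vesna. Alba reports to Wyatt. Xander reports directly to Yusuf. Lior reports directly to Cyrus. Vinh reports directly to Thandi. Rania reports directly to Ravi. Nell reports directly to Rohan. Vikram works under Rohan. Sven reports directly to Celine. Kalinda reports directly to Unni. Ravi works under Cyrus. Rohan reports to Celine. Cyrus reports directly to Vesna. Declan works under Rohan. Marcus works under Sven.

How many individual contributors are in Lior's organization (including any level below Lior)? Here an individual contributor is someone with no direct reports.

The people in Lior's organization with no one reporting to them are Amira, Sylvie. That is 2.

2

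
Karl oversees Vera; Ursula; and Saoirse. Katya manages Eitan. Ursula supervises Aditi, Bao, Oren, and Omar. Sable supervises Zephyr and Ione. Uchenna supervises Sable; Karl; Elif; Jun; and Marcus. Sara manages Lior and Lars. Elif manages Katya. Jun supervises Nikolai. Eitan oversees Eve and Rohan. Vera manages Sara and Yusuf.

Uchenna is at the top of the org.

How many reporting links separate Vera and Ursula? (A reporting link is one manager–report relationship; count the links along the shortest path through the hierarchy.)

2

Vera is 1 level below Karl, and Ursula is 1 level below Karl (their lowest common manager). The shortest path runs up from Vera to Karl and back down to Ursula: 1 + 1 = 2 links.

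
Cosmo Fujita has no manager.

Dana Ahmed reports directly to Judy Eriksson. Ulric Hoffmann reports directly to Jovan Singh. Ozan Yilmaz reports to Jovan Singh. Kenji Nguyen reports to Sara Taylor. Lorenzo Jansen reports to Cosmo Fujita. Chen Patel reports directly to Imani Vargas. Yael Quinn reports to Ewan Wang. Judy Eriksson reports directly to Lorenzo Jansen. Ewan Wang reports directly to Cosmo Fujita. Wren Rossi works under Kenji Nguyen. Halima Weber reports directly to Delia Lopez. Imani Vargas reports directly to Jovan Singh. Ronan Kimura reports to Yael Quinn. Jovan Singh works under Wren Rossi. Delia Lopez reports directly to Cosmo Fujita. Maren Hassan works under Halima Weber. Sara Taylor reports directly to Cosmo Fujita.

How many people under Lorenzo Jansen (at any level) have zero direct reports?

1

The only person in Lorenzo Jansen's organization with no one reporting to them is Dana Ahmed. That is 1.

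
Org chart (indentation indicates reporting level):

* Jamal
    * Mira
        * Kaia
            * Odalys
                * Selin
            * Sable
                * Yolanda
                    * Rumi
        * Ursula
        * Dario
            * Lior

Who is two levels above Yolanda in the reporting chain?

Kaia

Yolanda reports to Sable, and Sable reports to Kaia. So Yolanda's skip-level manager is Kaia.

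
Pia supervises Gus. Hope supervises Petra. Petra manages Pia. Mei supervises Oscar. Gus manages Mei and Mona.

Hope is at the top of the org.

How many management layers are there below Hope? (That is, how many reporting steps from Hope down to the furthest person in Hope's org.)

5

The longest chain under Hope runs Hope → Petra → Pia → Gus → Mei → Oscar, which is 5 levels below Hope.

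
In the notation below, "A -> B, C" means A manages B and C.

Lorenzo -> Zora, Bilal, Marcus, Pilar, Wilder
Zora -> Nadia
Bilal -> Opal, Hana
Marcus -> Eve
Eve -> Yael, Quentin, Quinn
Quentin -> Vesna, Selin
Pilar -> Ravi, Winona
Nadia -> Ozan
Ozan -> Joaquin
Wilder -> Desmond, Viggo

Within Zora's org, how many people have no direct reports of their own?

The only person in Zora's organization with no one reporting to them is Joaquin. That is 1.

1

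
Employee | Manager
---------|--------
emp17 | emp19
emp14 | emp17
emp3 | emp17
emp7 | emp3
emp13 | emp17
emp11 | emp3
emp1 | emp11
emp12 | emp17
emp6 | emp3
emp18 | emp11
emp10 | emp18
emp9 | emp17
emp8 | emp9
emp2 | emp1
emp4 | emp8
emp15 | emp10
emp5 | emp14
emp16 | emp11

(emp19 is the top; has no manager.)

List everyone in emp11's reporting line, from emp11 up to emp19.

emp11 -> emp3 -> emp17 -> emp19

emp11 reports to emp3. emp3 reports to emp17. emp17 reports to emp19. emp19 is at the top.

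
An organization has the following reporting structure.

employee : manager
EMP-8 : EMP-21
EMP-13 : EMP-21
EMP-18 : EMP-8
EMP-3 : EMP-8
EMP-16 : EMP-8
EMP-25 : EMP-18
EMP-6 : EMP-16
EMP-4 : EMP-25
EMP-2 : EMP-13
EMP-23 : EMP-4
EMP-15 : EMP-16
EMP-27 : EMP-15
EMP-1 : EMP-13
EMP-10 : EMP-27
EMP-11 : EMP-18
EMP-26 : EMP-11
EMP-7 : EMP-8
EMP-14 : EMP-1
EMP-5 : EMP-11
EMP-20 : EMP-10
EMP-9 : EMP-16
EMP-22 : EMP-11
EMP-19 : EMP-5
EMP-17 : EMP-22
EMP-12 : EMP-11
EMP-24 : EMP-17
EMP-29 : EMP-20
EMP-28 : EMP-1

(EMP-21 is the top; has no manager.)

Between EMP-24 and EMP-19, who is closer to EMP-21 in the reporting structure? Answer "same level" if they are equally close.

EMP-24 is 6 levels below EMP-21; EMP-19 is 5. EMP-19 is higher.

EMP-19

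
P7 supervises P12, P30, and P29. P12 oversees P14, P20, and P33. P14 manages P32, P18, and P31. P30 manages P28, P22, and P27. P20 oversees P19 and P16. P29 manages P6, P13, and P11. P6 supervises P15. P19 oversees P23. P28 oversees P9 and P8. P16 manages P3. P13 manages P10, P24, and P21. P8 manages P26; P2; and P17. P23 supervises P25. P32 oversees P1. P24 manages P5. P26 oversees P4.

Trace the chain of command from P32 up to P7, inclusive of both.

P32 reports to P14. P14 reports to P12. P12 reports to P7. P7 is at the top.

P32 -> P14 -> P12 -> P7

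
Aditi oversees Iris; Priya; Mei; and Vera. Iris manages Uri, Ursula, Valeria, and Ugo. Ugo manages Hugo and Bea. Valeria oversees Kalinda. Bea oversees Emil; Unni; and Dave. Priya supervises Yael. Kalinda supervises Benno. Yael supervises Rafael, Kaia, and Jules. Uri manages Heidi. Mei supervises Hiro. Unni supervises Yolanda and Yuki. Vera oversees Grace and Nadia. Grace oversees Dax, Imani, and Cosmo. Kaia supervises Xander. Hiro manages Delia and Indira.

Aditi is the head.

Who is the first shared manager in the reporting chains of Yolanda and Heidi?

Iris

Yolanda's chain of managers is Unni, Bea, Ugo, Iris, Aditi. Heidi's chain of managers is Uri, Iris, Aditi. The first manager that appears in both chains is Iris.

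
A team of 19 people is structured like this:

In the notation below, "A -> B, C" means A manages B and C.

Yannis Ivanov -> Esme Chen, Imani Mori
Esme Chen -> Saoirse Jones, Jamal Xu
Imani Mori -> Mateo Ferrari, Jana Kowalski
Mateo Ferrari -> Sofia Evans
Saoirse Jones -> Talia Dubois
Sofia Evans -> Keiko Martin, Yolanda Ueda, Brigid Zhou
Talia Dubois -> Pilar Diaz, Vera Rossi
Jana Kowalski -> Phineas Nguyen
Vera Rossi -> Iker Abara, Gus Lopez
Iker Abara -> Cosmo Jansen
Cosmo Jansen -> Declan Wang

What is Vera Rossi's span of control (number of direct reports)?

2

Vera Rossi directly manages Iker Abara, Gus Lopez. That is 2 direct reports.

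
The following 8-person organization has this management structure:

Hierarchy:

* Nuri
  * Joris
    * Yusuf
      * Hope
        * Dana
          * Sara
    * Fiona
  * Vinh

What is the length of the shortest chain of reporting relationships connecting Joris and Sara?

4

Sara is in Joris's organization: the chain from Sara up to Joris is Sara → Dana → Hope → Yusuf → Joris, which is 4 links.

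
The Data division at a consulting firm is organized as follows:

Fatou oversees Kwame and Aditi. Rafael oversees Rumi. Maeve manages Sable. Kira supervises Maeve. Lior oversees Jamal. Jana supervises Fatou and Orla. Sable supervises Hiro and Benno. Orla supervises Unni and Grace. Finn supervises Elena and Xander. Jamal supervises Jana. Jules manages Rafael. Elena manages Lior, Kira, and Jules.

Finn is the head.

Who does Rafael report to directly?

Jules

Rafael reports directly to Jules.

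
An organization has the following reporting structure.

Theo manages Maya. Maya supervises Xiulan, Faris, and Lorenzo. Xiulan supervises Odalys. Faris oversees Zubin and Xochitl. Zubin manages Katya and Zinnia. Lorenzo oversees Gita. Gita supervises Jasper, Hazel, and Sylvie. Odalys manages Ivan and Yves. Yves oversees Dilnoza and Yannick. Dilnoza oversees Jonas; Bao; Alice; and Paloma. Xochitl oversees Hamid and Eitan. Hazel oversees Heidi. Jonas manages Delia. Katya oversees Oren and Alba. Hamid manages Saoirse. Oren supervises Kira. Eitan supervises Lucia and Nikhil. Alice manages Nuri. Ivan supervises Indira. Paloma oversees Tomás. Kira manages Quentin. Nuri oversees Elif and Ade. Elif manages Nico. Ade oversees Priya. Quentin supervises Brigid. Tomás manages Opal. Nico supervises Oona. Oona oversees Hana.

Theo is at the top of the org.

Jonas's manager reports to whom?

Yves

Jonas reports to Dilnoza, and Dilnoza reports to Yves. So Jonas's skip-level manager is Yves.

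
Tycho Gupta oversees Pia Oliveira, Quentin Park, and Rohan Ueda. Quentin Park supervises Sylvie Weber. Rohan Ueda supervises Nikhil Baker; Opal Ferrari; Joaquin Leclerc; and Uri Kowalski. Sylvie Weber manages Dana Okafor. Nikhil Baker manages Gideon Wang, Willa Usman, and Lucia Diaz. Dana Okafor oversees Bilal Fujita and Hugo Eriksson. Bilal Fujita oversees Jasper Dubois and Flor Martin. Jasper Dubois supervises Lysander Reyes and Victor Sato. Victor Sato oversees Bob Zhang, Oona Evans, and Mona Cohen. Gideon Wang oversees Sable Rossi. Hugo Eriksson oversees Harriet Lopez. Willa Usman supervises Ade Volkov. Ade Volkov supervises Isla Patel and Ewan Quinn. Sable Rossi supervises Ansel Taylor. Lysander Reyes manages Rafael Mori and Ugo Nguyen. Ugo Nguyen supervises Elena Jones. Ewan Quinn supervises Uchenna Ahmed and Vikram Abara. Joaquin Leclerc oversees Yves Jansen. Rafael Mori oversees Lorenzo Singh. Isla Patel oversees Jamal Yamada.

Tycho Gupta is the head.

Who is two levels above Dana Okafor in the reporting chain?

Dana Okafor reports to Sylvie Weber, and Sylvie Weber reports to Quentin Park. So Dana Okafor's skip-level manager is Quentin Park.

Quentin Park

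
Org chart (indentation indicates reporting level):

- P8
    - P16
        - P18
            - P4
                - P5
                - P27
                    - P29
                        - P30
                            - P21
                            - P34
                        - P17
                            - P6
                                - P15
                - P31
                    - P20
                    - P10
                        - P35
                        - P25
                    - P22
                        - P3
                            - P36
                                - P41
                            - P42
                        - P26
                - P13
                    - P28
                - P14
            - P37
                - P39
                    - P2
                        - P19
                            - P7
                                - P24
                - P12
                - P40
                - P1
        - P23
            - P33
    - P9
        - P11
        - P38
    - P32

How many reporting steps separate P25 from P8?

6

Chain from P25 up to P8: P25 → P10 → P31 → P4 → P18 → P16 → P8. That is 6 steps up, so P25 is 6 levels below P8.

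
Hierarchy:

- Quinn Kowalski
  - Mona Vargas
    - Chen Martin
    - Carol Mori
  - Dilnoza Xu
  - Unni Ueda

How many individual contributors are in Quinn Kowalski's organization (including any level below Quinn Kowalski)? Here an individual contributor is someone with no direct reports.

4

The people in Quinn Kowalski's organization with no one reporting to them are Unni Ueda, Dilnoza Xu, Carol Mori, Chen Martin. That is 4.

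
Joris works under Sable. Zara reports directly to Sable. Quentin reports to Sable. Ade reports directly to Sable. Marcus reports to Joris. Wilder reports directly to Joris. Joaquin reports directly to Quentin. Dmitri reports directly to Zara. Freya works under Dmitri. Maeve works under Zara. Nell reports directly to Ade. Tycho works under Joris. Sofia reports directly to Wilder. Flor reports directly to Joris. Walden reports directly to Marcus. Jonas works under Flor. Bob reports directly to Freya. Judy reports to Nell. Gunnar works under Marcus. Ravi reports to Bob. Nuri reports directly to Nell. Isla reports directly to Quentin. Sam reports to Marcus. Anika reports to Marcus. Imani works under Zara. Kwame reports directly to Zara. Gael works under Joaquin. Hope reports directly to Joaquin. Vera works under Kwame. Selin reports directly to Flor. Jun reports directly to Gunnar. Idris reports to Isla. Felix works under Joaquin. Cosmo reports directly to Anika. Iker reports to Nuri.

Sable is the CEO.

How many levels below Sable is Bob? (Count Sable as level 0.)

Chain from Bob up to Sable: Bob → Freya → Dmitri → Zara → Sable. That is 4 steps up, so Bob is 4 levels below Sable.

4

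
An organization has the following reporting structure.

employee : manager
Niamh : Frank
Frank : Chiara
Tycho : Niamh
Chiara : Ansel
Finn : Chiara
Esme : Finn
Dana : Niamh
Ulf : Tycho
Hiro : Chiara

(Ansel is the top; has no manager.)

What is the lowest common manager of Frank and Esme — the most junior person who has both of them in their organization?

Frank's chain of managers is Chiara, Ansel. Esme's chain of managers is Finn, Chiara, Ansel. The first manager that appears in both chains is Chiara.

Chiara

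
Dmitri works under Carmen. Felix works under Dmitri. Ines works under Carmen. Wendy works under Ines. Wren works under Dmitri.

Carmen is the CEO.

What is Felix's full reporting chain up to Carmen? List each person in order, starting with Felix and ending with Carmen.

Felix -> Dmitri -> Carmen

Felix reports to Dmitri. Dmitri reports to Carmen. Carmen is at the top.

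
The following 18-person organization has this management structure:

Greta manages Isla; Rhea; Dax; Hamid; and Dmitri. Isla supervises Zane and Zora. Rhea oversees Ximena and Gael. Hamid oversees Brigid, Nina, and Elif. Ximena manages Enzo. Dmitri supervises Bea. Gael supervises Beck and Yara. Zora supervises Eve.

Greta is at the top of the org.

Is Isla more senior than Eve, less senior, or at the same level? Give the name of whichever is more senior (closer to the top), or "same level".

Isla is 1 level below Greta; Eve is 3. Isla is higher.

Isla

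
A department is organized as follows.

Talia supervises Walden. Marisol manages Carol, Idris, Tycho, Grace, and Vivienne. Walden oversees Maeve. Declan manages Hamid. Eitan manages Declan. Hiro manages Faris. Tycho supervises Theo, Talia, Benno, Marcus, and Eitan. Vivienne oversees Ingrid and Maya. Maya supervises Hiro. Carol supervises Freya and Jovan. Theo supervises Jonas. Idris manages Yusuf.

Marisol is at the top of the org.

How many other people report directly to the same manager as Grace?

4

Grace reports to Marisol. Marisol's other direct reports are Tycho, Idris, Carol, Vivienne — 4 peers.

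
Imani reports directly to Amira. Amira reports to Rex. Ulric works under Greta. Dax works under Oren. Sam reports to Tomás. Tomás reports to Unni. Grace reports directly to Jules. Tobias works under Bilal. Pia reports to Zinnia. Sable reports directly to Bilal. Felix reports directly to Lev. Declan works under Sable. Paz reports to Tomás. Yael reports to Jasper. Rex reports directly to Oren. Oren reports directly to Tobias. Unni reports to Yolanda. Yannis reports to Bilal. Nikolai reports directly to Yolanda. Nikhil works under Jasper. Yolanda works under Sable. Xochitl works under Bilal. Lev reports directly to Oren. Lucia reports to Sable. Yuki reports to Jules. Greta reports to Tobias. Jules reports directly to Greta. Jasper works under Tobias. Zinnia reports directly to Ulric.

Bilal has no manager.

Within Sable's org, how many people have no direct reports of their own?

5

The people in Sable's organization with no one reporting to them are Lucia, Declan, Nikolai, Paz, Sam. That is 5.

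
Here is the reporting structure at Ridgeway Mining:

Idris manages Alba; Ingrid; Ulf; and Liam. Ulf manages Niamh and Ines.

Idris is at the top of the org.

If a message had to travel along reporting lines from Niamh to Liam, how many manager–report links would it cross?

3

Niamh is 2 levels below Idris, and Liam is 1 level below Idris (their lowest common manager). The shortest path runs up from Niamh to Idris and back down to Liam: 2 + 1 = 3 links.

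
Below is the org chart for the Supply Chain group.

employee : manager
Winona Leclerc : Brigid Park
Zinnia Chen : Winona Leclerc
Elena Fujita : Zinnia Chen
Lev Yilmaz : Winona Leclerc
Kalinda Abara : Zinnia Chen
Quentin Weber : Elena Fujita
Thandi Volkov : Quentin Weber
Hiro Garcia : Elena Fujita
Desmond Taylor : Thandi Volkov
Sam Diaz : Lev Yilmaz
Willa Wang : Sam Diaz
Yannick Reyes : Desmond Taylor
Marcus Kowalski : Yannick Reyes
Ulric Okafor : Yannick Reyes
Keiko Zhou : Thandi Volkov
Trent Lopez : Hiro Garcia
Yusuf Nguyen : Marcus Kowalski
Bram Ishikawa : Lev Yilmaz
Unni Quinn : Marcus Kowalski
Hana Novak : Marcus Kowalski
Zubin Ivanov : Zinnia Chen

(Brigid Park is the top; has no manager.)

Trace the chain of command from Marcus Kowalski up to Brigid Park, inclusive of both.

Marcus Kowalski -> Yannick Reyes -> Desmond Taylor -> Thandi Volkov -> Quentin Weber -> Elena Fujita -> Zinnia Chen -> Winona Leclerc -> Brigid Park

Marcus Kowalski reports to Yannick Reyes. Yannick Reyes reports to Desmond Taylor. Desmond Taylor reports to Thandi Volkov. Thandi Volkov reports to Quentin Weber. Quentin Weber reports to Elena Fujita. Elena Fujita reports to Zinnia Chen. Zinnia Chen reports to Winona Leclerc. Winona Leclerc reports to Brigid Park. Brigid Park is at the top.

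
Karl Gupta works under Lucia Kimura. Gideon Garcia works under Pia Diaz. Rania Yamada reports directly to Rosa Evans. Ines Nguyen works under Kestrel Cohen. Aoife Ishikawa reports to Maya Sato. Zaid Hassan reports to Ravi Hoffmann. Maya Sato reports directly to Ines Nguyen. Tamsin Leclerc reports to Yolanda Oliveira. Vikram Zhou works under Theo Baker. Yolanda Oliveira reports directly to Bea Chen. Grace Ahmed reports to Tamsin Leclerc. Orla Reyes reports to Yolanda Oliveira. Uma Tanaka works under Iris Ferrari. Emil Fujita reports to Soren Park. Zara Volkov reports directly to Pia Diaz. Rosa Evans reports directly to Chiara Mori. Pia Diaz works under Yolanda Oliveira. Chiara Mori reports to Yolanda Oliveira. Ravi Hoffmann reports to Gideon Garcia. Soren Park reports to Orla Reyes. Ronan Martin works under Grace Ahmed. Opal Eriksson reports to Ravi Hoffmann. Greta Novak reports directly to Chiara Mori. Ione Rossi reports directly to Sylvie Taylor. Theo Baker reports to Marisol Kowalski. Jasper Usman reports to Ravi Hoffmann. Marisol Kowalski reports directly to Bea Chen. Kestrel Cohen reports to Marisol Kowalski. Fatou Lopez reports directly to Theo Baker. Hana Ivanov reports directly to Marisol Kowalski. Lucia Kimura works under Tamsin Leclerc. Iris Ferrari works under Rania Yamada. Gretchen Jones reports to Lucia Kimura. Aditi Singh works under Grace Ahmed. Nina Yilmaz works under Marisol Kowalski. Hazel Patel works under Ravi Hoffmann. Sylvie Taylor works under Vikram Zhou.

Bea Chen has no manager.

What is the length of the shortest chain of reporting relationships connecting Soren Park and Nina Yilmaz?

5

Soren Park is 3 levels below Bea Chen, and Nina Yilmaz is 2 levels below Bea Chen (their lowest common manager). The shortest path runs up from Soren Park to Bea Chen and back down to Nina Yilmaz: 3 + 2 = 5 links.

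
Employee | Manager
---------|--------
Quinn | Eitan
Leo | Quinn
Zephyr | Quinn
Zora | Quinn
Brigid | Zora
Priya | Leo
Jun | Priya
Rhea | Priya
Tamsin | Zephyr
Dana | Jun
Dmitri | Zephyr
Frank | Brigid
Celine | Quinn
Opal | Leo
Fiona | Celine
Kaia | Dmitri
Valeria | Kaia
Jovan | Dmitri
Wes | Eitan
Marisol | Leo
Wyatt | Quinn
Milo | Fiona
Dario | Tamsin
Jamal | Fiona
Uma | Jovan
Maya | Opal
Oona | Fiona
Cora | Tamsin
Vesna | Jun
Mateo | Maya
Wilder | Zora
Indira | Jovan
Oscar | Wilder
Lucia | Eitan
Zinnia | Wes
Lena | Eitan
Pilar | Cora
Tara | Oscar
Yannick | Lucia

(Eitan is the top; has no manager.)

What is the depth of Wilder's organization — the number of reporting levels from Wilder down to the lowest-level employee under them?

2

The longest chain under Wilder runs Wilder → Oscar → Tara, which is 2 levels below Wilder.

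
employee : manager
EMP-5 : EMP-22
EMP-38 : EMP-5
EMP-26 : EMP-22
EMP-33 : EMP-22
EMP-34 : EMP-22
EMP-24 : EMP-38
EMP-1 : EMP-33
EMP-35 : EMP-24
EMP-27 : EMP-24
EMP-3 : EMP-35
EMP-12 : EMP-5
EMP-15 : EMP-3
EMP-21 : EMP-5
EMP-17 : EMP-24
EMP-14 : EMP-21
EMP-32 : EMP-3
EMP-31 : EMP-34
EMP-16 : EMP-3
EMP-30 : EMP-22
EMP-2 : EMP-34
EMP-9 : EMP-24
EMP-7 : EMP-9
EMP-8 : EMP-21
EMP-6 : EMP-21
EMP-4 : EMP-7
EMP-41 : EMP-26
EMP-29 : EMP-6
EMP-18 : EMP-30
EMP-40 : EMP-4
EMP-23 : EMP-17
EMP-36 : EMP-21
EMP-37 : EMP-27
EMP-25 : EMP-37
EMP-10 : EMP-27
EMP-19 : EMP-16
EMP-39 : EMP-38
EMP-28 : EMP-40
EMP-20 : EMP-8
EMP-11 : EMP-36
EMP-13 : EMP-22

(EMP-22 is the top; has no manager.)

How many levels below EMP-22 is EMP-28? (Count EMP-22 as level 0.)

Chain from EMP-28 up to EMP-22: EMP-28 → EMP-40 → EMP-4 → EMP-7 → EMP-9 → EMP-24 → EMP-38 → EMP-5 → EMP-22. That is 8 steps up, so EMP-28 is 8 levels below EMP-22.

8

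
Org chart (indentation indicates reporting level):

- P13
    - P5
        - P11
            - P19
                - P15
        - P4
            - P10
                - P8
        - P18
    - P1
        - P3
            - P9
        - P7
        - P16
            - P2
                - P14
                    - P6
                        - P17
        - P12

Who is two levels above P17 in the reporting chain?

P17 reports to P6, and P6 reports to P14. So P17's skip-level manager is P14.

P14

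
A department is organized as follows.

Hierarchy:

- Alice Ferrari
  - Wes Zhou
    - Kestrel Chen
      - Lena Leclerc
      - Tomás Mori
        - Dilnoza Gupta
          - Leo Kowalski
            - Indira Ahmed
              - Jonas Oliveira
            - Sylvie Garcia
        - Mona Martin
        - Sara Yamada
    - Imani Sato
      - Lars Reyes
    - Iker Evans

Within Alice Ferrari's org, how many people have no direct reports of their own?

7

The people in Alice Ferrari's organization with no one reporting to them are Iker Evans, Lars Reyes, Sara Yamada, Mona Martin, Sylvie Garcia, Jonas Oliveira, Lena Leclerc. That is 7.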